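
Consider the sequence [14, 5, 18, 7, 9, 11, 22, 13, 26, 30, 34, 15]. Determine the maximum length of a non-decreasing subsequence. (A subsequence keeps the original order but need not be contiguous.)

8

Track the smallest tail for each achievable length (allowing ties):
14 → extends → [14]
5 → replaces 14 → [5]
18 → extends → [5, 18]
7 → replaces 18 → [5, 7]
9 → extends → [5, 7, 9]
11 → extends → [5, 7, 9, 11]
22 → extends → [5, 7, 9, 11, 22]
13 → replaces 22 → [5, 7, 9, 11, 13]
26 → extends → [5, 7, 9, 11, 13, 26]
30 → extends → [5, 7, 9, 11, 13, 26, 30]
34 → extends → [5, 7, 9, 11, 13, 26, 30, 34]
15 → replaces 26 → [5, 7, 9, 11, 13, 15, 30, 34]
Eight tails, so the longest non-decreasing subsequence has length 8 (e.g. 5, 7, 9, 11, 22, 26, 30, 34).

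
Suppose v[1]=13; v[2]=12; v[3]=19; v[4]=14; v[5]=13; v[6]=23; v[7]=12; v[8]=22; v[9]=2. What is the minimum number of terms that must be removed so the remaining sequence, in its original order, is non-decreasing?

6

Fewest deletions = n − (longest non-decreasing subsequence).
i:      1  2  3  4  5  6  7  8  9
v[i]:  13 12 19 14 13 23 12 22  2
dp:     1  1  2  2  2  3  2  3  1
max dp = 3, so deletions = 9 − 3 = 6.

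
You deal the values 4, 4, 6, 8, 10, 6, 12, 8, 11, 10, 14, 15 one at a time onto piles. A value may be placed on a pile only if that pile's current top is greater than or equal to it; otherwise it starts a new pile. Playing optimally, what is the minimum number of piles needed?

7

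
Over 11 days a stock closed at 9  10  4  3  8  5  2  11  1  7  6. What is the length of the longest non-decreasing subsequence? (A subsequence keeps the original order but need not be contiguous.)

Track the smallest tail for each achievable length (allowing ties):
9 → extends → [9]
10 → extends → [9, 10]
4 → replaces 9 → [4, 10]
3 → replaces 4 → [3, 10]
8 → replaces 10 → [3, 8]
5 → replaces 8 → [3, 5]
2 → replaces 3 → [2, 5]
11 → extends → [2, 5, 11]
1 → replaces 2 → [1, 5, 11]
7 → replaces 11 → [1, 5, 7]
6 → replaces 7 → [1, 5, 6]
Three tails, so the longest non-decreasing subsequence has length 3 (e.g. 9, 10, 11).

3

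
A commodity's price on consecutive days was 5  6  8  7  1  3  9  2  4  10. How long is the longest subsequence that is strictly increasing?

5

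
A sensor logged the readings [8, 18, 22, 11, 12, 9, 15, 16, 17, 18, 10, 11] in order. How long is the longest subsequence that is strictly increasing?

Track the smallest tail for each achievable length (strict):
8 → extends → [8]
18 → extends → [8, 18]
22 → extends → [8, 18, 22]
11 → replaces 18 → [8, 11, 22]
12 → replaces 22 → [8, 11, 12]
9 → replaces 11 → [8, 9, 12]
15 → extends → [8, 9, 12, 15]
16 → extends → [8, 9, 12, 15, 16]
17 → extends → [8, 9, 12, 15, 16, 17]
18 → extends → [8, 9, 12, 15, 16, 17, 18]
10 → replaces 12 → [8, 9, 10, 15, 16, 17, 18]
11 → replaces 15 → [8, 9, 10, 11, 16, 17, 18]
Seven tails, so the longest strictly increasing subsequence has length 7 (e.g. 8, 11, 12, 15, 16, 17, 18).

7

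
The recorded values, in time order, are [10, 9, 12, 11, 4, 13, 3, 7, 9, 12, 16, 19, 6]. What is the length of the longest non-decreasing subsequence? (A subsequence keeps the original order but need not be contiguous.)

6

Track the smallest tail for each achievable length (allowing ties):
10 → extends → [10]
9 → replaces 10 → [9]
12 → extends → [9, 12]
11 → replaces 12 → [9, 11]
4 → replaces 9 → [4, 11]
13 → extends → [4, 11, 13]
3 → replaces 4 → [3, 11, 13]
7 → replaces 11 → [3, 7, 13]
9 → replaces 13 → [3, 7, 9]
12 → extends → [3, 7, 9, 12]
16 → extends → [3, 7, 9, 12, 16]
19 → extends → [3, 7, 9, 12, 16, 19]
6 → replaces 7 → [3, 6, 9, 12, 16, 19]
Six tails, so the longest non-decreasing subsequence has length 6 (e.g. 4, 7, 9, 12, 16, 19).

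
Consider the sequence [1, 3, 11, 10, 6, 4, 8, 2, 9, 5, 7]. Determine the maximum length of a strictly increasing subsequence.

Track the smallest tail for each achievable length (strict):
1 → extends → [1]
3 → extends → [1, 3]
11 → extends → [1, 3, 11]
10 → replaces 11 → [1, 3, 10]
6 → replaces 10 → [1, 3, 6]
4 → replaces 6 → [1, 3, 4]
8 → extends → [1, 3, 4, 8]
2 → replaces 3 → [1, 2, 4, 8]
9 → extends → [1, 2, 4, 8, 9]
5 → replaces 8 → [1, 2, 4, 5, 9]
7 → replaces 9 → [1, 2, 4, 5, 7]
Five tails, so the longest strictly increasing subsequence has length 5 (e.g. 1, 3, 6, 8, 9).

5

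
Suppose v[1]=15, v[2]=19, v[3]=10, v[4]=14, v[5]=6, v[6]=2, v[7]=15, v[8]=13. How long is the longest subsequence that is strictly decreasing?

4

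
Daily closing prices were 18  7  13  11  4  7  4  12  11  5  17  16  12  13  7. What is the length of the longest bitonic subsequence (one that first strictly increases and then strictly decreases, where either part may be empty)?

inc[i] = longest strictly increasing subsequence ending at i; dec[i] = longest strictly decreasing subsequence starting at i:
i:      1  2  3  4  5  6  7  8  9 10 11 12 13 14 15
a[i]:  18  7 13 11  4  7  4 12 11  5 17 16 12 13  7
inc:    1  1  2  2  1  2  1  3  3  2  4  4  4  5  3
dec:    5  2  4  3  1  2  1  3  2  1  4  3  2  2  1
Best peak at i=11 (value 17): inc=4, dec=4, length 4+4−1 = 7.

7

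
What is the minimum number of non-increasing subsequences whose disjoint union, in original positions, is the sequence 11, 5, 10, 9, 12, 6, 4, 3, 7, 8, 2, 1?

4

Place each on the leftmost legal pile:
11 → new pile 1 (tops now [11])
5 → pile 1 (tops now [5])
10 → new pile 2 (tops now [5, 10])
9 → pile 2 (tops now [5, 9])
12 → new pile 3 (tops now [5, 9, 12])
6 → pile 2 (tops now [5, 6, 12])
4 → pile 1 (tops now [4, 6, 12])
3 → pile 1 (tops now [3, 6, 12])
7 → pile 3 (tops now [3, 6, 7])
8 → new pile 4 (tops now [3, 6, 7, 8])
2 → pile 1 (tops now [2, 6, 7, 8])
1 → pile 1 (tops now [1, 6, 7, 8])
Four piles.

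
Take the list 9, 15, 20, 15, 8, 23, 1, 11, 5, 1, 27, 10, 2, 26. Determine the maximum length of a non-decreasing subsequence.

Let dp[i] be the length of the longest such subsequence ending at index i:
i:      1  2  3  4  5  6  7  8  9 10 11 12 13 14
a[i]:   9 15 20 15  8 23  1 11  5  1 27 10  2 26
dp:     1  2  3  3  1  4  1  2  2  2  5  3  3  5
Maximum dp value is 5.

5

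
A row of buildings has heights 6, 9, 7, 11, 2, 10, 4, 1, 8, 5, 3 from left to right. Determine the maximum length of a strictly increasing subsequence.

3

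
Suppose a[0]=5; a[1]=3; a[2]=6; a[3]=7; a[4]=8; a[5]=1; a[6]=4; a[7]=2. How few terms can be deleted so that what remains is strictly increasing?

Fewest deletions = n − (longest strictly increasing subsequence).
Patience tails:
5 → extends → [5]
3 → replaces 5 → [3]
6 → extends → [3, 6]
7 → extends → [3, 6, 7]
8 → extends → [3, 6, 7, 8]
1 → replaces 3 → [1, 6, 7, 8]
4 → replaces 6 → [1, 4, 7, 8]
2 → replaces 4 → [1, 2, 7, 8]
Longest strictly increasing subsequence has length 4, so deletions = 8 − 4 = 4.

4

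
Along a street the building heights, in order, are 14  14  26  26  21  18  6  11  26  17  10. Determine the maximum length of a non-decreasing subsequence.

5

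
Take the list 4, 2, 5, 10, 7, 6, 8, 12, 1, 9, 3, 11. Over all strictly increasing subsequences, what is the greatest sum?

Let S[i] be the best sum of a strictly increasing subsequence ending at i:
i:      1  2  3  4  5  6  7  8  9 10 11 12
a[i]:   4  2  5 10  7  6  8 12  1  9  3 11
S:      4  2  9 19 16 15 24 36  1 33  5 44
Maximum is 44 (e.g. 4 + 5 + 7 + 8 + 9 + 11).

44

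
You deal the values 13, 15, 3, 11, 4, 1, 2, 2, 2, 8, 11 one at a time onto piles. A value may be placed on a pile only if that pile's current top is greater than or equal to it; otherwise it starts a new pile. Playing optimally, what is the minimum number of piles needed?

4

Place each on the leftmost legal pile:
13 → new pile 1 (tops now [13])
15 → new pile 2 (tops now [13, 15])
3 → pile 1 (tops now [3, 15])
11 → pile 2 (tops now [3, 11])
4 → pile 2 (tops now [3, 4])
1 → pile 1 (tops now [1, 4])
2 → pile 2 (tops now [1, 2])
2 → pile 2 (tops now [1, 2])
2 → pile 2 (tops now [1, 2])
8 → new pile 3 (tops now [1, 2, 8])
11 → new pile 4 (tops now [1, 2, 8, 11])
Four piles.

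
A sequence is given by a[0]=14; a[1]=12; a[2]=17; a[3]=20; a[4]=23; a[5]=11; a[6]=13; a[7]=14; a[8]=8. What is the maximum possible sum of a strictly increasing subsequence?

Let S[i] be the best sum of a strictly increasing subsequence ending at i:
i:      0  1  2  3  4  5  6  7  8
a[i]:  14 12 17 20 23 11 13 14  8
S:     14 12 31 51 74 11 25 39  8
Maximum is 74 (e.g. 14 + 17 + 20 + 23).

74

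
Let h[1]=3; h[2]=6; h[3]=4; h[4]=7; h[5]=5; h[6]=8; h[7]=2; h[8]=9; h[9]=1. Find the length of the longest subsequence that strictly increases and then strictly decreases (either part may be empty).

inc[i] = longest strictly increasing subsequence ending at i; dec[i] = longest strictly decreasing subsequence starting at i:
i:     1 2 3 4 5 6 7 8 9
h[i]:  3 6 4 7 5 8 2 9 1
inc:   1 2 2 3 3 4 1 5 1
dec:   3 4 3 4 3 3 2 2 1
Best peak at i=4 (value 7): inc=3, dec=4, length 3+4−1 = 6.

6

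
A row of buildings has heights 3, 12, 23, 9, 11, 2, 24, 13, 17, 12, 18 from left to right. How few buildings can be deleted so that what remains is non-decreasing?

5

Fewest deletions = n − (longest non-decreasing subsequence).
i:      1  2  3  4  5  6  7  8  9 10 11
a[i]:   3 12 23  9 11  2 24 13 17 12 18
dp:     1  2  3  2  3  1  4  4  5  4  6
max dp = 6, so deletions = 11 − 6 = 5.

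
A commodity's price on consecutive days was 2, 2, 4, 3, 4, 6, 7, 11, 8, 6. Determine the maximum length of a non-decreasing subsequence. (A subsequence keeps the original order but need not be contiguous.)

7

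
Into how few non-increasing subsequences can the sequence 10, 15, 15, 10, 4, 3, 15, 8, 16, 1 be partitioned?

The minimum number of non-increasing subsequences covering a sequence equals the length of its longest strictly increasing subsequence.
LIS length is 3 (e.g. 10, 15, 16), so 3 piles are needed.

3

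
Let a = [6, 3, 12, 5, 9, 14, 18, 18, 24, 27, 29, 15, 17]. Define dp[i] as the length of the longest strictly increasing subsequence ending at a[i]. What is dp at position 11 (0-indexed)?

dp[i] = 1 + max{dp[j] : j<i, a[j]<a[i]} (or 1 if no such j):
i:      0  1  2  3  4  5  6  7  8  9 10 11 12
a[i]:   6  3 12  5  9 14 18 18 24 27 29 15 17
dp:     1  1  2  2  3  4  5  5  6  7  8  5  6
At index 11 the value is 5.

5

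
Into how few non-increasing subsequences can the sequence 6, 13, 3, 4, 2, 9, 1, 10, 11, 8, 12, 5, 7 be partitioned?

6

The minimum number of non-increasing subsequences covering a sequence equals the length of its longest strictly increasing subsequence.
LIS length is 6 (e.g. 3, 4, 9, 10, 11, 12), so 6 piles are needed.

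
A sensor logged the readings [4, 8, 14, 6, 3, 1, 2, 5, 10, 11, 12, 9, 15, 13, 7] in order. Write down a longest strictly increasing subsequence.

Patience tails give the LIS length; then backtrack through the dp parents:
4 → extends → [4]
8 → extends → [4, 8]
14 → extends → [4, 8, 14]
6 → replaces 8 → [4, 6, 14]
3 → replaces 4 → [3, 6, 14]
1 → replaces 3 → [1, 6, 14]
2 → replaces 6 → [1, 2, 14]
5 → replaces 14 → [1, 2, 5]
10 → extends → [1, 2, 5, 10]
11 → extends → [1, 2, 5, 10, 11]
12 → extends → [1, 2, 5, 10, 11, 12]
9 → replaces 10 → [1, 2, 5, 9, 11, 12]
15 → extends → [1, 2, 5, 9, 11, 12, 15]
13 → replaces 15 → [1, 2, 5, 9, 11, 12, 13]
7 → replaces 9 → [1, 2, 5, 7, 11, 12, 13]
Length 7; one witness is 1, 2, 5, 10, 11, 12, 15.

1, 2, 5, 10, 11, 12, 15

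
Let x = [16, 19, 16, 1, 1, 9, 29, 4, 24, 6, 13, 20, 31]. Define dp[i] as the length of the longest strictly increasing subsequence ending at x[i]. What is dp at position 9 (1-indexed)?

dp[i] = 1 + max{dp[j] : j<i, x[j]<x[i]} (or 1 if no such j):
i:      1  2  3  4  5  6  7  8  9 10 11 12 13
x[i]:  16 19 16  1  1  9 29  4 24  6 13 20 31
dp:     1  2  1  1  1  2  3  2  3  3  4  5  6
At index 9 the value is 3.

3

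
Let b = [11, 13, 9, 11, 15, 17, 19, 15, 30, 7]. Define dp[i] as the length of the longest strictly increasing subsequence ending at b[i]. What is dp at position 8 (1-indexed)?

dp[i] = 1 + max{dp[j] : j<i, b[j]<b[i]} (or 1 if no such j):
i:      1  2  3  4  5  6  7  8  9 10
b[i]:  11 13  9 11 15 17 19 15 30  7
dp:     1  2  1  2  3  4  5  3  6  1
At index 8 the value is 3.

3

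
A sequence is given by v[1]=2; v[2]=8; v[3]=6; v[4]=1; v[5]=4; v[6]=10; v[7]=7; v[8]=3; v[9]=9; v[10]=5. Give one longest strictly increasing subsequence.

Patience tails give the LIS length; then backtrack through the dp parents:
2 → extends → [2]
8 → extends → [2, 8]
6 → replaces 8 → [2, 6]
1 → replaces 2 → [1, 6]
4 → replaces 6 → [1, 4]
10 → extends → [1, 4, 10]
7 → replaces 10 → [1, 4, 7]
3 → replaces 4 → [1, 3, 7]
9 → extends → [1, 3, 7, 9]
5 → replaces 7 → [1, 3, 5, 9]
Length 4; one witness is 2, 6, 7, 9.

2, 6, 7, 9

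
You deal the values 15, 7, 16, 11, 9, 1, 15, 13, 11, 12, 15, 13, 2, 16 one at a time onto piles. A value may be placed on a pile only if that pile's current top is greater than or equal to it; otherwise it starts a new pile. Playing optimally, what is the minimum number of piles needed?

6

The minimum number of non-increasing subsequences covering a sequence equals the length of its longest strictly increasing subsequence.
LIS length is 6 (e.g. 7, 9, 11, 12, 15, 16), so 6 piles are needed.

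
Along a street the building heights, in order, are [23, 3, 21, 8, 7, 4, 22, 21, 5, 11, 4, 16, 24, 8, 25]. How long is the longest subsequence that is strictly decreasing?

Negate each value so 'decreasing' becomes 'increasing', then run patience tails on the negated sequence:
-23 → extends → [-23]
-3 → extends → [-23, -3]
-21 → replaces -3 → [-23, -21]
-8 → extends → [-23, -21, -8]
-7 → extends → [-23, -21, -8, -7]
-4 → extends → [-23, -21, -8, -7, -4]
-22 → replaces -21 → [-23, -22, -8, -7, -4]
-21 → replaces -8 → [-23, -22, -21, -7, -4]
-5 → replaces -4 → [-23, -22, -21, -7, -5]
-11 → replaces -7 → [-23, -22, -21, -11, -5]
-4 → extends → [-23, -22, -21, -11, -5, -4]
-16 → replaces -11 → [-23, -22, -21, -16, -5, -4]
-24 → replaces -23 → [-24, -22, -21, -16, -5, -4]
-8 → replaces -5 → [-24, -22, -21, -16, -8, -4]
-25 → replaces -24 → [-25, -22, -21, -16, -8, -4]
Six tails, so the longest strictly decreasing subsequence of the original has length 6.

6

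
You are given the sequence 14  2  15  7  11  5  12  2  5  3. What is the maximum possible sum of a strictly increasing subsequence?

Let S[i] be the best sum of a strictly increasing subsequence ending at i:
i:      1  2  3  4  5  6  7  8  9 10
a[i]:  14  2 15  7 11  5 12  2  5  3
S:     14  2 29  9 20  7 32  2  7  5
Maximum is 32 (e.g. 2 + 7 + 11 + 12).

32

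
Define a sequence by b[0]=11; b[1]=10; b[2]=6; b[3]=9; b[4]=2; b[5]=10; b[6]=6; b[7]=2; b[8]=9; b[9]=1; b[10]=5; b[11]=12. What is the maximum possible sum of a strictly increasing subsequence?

Let S[i] be the best sum of a strictly increasing subsequence ending at i:
i:      0  1  2  3  4  5  6  7  8  9 10 11
b[i]:  11 10  6  9  2 10  6  2  9  1  5 12
S:     11 10  6 15  2 25  8  2 17  1  7 37
Maximum is 37 (e.g. 6 + 9 + 10 + 12).

37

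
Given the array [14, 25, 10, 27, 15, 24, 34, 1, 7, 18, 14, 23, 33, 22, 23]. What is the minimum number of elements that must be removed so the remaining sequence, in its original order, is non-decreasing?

Fewest deletions = n − (longest non-decreasing subsequence).
i:      1  2  3  4  5  6  7  8  9 10 11 12 13 14 15
a[i]:  14 25 10 27 15 24 34  1  7 18 14 23 33 22 23
dp:     1  2  1  3  2  3  4  1  2  3  3  4  5  4  5
max dp = 5, so deletions = 15 − 5 = 10.

10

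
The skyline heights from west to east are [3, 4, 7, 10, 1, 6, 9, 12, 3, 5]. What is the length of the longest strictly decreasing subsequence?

Negate each value so 'decreasing' becomes 'increasing', then run patience tails on the negated sequence:
-3 → extends → [-3]
-4 → replaces -3 → [-4]
-7 → replaces -4 → [-7]
-10 → replaces -7 → [-10]
-1 → extends → [-10, -1]
-6 → replaces -1 → [-10, -6]
-9 → replaces -6 → [-10, -9]
-12 → replaces -10 → [-12, -9]
-3 → extends → [-12, -9, -3]
-5 → replaces -3 → [-12, -9, -5]
Three tails, so the longest strictly decreasing subsequence of the original has length 3.

3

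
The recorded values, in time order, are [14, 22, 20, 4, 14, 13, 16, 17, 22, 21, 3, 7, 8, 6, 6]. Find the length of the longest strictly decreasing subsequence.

6

Negate each value so 'decreasing' becomes 'increasing', then run patience tails on the negated sequence:
-14 → extends → [-14]
-22 → replaces -14 → [-22]
-20 → extends → [-22, -20]
-4 → extends → [-22, -20, -4]
-14 → replaces -4 → [-22, -20, -14]
-13 → extends → [-22, -20, -14, -13]
-16 → replaces -14 → [-22, -20, -16, -13]
-17 → replaces -16 → [-22, -20, -17, -13]
-22 → already a tail → [-22, -20, -17, -13]
-21 → replaces -20 → [-22, -21, -17, -13]
-3 → extends → [-22, -21, -17, -13, -3]
-7 → replaces -3 → [-22, -21, -17, -13, -7]
-8 → replaces -7 → [-22, -21, -17, -13, -8]
-6 → extends → [-22, -21, -17, -13, -8, -6]
-6 → already a tail → [-22, -21, -17, -13, -8, -6]
Six tails, so the longest strictly decreasing subsequence of the original has length 6.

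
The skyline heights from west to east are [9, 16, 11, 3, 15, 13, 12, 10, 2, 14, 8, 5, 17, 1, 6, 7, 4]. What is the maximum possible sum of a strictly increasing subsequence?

64

Let S[i] be the best sum of a strictly increasing subsequence ending at i:
i:      1  2  3  4  5  6  7  8  9 10 11 12 13 14 15 16 17
a[i]:   9 16 11  3 15 13 12 10  2 14  8  5 17  1  6  7  4
S:      9 25 20  3 35 33 32 19  2 47 11  8 64  1 14 21  7
Maximum is 64 (e.g. 9 + 11 + 13 + 14 + 17).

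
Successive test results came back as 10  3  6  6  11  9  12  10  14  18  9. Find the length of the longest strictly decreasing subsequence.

3

Let dp[i] be the longest strictly decreasing subsequence ending at i:
i:      1  2  3  4  5  6  7  8  9 10 11
a[i]:  10  3  6  6 11  9 12 10 14 18  9
dp:     1  2  2  2  1  2  1  2  1  1  3
Maximum is 3.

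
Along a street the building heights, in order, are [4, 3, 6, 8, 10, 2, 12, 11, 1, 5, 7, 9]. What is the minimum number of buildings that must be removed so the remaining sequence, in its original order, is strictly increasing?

7

Fewest deletions = n − (longest strictly increasing subsequence).
Patience tails:
4 → extends → [4]
3 → replaces 4 → [3]
6 → extends → [3, 6]
8 → extends → [3, 6, 8]
10 → extends → [3, 6, 8, 10]
2 → replaces 3 → [2, 6, 8, 10]
12 → extends → [2, 6, 8, 10, 12]
11 → replaces 12 → [2, 6, 8, 10, 11]
1 → replaces 2 → [1, 6, 8, 10, 11]
5 → replaces 6 → [1, 5, 8, 10, 11]
7 → replaces 8 → [1, 5, 7, 10, 11]
9 → replaces 10 → [1, 5, 7, 9, 11]
Longest strictly increasing subsequence has length 5, so deletions = 12 − 5 = 7.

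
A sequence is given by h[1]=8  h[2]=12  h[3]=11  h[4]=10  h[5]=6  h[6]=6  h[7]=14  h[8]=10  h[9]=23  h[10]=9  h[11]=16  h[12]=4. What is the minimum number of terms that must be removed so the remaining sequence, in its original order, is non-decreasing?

Fewest deletions = n − (longest non-decreasing subsequence).
Patience tails:
8 → extends → [8]
12 → extends → [8, 12]
11 → replaces 12 → [8, 11]
10 → replaces 11 → [8, 10]
6 → replaces 8 → [6, 10]
6 → replaces 10 → [6, 6]
14 → extends → [6, 6, 14]
10 → replaces 14 → [6, 6, 10]
23 → extends → [6, 6, 10, 23]
9 → replaces 10 → [6, 6, 9, 23]
16 → replaces 23 → [6, 6, 9, 16]
4 → replaces 6 → [4, 6, 9, 16]
Longest non-decreasing subsequence has length 4, so deletions = 12 − 4 = 8.

8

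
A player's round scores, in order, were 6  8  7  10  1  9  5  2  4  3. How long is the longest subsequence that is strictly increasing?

Let dp[i] be the length of the longest such subsequence ending at index i:
i:      1  2  3  4  5  6  7  8  9 10
a[i]:   6  8  7 10  1  9  5  2  4  3
dp:     1  2  2  3  1  3  2  2  3  3
Maximum dp value is 3.

3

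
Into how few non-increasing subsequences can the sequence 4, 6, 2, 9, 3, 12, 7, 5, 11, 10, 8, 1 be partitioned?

4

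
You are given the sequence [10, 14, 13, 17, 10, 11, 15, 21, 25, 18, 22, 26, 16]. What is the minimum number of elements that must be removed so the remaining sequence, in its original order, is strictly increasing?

Fewest deletions = n − (longest strictly increasing subsequence).
Patience tails:
10 → extends → [10]
14 → extends → [10, 14]
13 → replaces 14 → [10, 13]
17 → extends → [10, 13, 17]
10 → already a tail → [10, 13, 17]
11 → replaces 13 → [10, 11, 17]
15 → replaces 17 → [10, 11, 15]
21 → extends → [10, 11, 15, 21]
25 → extends → [10, 11, 15, 21, 25]
18 → replaces 21 → [10, 11, 15, 18, 25]
22 → replaces 25 → [10, 11, 15, 18, 22]
26 → extends → [10, 11, 15, 18, 22, 26]
16 → replaces 18 → [10, 11, 15, 16, 22, 26]
Longest strictly increasing subsequence has length 6, so deletions = 13 − 6 = 7.

7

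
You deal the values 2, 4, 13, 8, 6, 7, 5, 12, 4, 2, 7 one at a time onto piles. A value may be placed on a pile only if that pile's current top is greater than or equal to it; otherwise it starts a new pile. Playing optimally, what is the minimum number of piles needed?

5

Place each on the leftmost legal pile:
2 → new pile 1 (tops now [2])
4 → new pile 2 (tops now [2, 4])
13 → new pile 3 (tops now [2, 4, 13])
8 → pile 3 (tops now [2, 4, 8])
6 → pile 3 (tops now [2, 4, 6])
7 → new pile 4 (tops now [2, 4, 6, 7])
5 → pile 3 (tops now [2, 4, 5, 7])
12 → new pile 5 (tops now [2, 4, 5, 7, 12])
4 → pile 2 (tops now [2, 4, 5, 7, 12])
2 → pile 1 (tops now [2, 4, 5, 7, 12])
7 → pile 4 (tops now [2, 4, 5, 7, 12])
Five piles.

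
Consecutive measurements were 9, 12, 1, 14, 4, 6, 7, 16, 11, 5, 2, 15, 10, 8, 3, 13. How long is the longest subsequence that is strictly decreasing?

5

Negate each value so 'decreasing' becomes 'increasing', then run patience tails on the negated sequence:
-9 → extends → [-9]
-12 → replaces -9 → [-12]
-1 → extends → [-12, -1]
-14 → replaces -12 → [-14, -1]
-4 → replaces -1 → [-14, -4]
-6 → replaces -4 → [-14, -6]
-7 → replaces -6 → [-14, -7]
-16 → replaces -14 → [-16, -7]
-11 → replaces -7 → [-16, -11]
-5 → extends → [-16, -11, -5]
-2 → extends → [-16, -11, -5, -2]
-15 → replaces -11 → [-16, -15, -5, -2]
-10 → replaces -5 → [-16, -15, -10, -2]
-8 → replaces -2 → [-16, -15, -10, -8]
-3 → extends → [-16, -15, -10, -8, -3]
-13 → replaces -10 → [-16, -15, -13, -8, -3]
Five tails, so the longest strictly decreasing subsequence of the original has length 5.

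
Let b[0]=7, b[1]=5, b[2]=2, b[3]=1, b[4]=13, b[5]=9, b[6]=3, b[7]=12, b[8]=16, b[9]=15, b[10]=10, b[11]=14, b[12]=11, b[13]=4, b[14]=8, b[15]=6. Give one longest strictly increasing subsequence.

Patience tails give the LIS length; then backtrack through the dp parents:
7 → extends → [7]
5 → replaces 7 → [5]
2 → replaces 5 → [2]
1 → replaces 2 → [1]
13 → extends → [1, 13]
9 → replaces 13 → [1, 9]
3 → replaces 9 → [1, 3]
12 → extends → [1, 3, 12]
16 → extends → [1, 3, 12, 16]
15 → replaces 16 → [1, 3, 12, 15]
10 → replaces 12 → [1, 3, 10, 15]
14 → replaces 15 → [1, 3, 10, 14]
11 → replaces 14 → [1, 3, 10, 11]
4 → replaces 10 → [1, 3, 4, 11]
8 → replaces 11 → [1, 3, 4, 8]
6 → replaces 8 → [1, 3, 4, 6]
Length 4; one witness is 7, 9, 12, 16.

7, 9, 12, 16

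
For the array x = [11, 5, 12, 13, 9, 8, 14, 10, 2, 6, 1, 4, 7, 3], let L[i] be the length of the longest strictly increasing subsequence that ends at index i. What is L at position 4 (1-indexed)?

dp[i] = 1 + max{dp[j] : j<i, x[j]<x[i]} (or 1 if no such j):
i:      1  2  3  4  5  6  7  8  9 10 11 12 13 14
x[i]:  11  5 12 13  9  8 14 10  2  6  1  4  7  3
dp:     1  1  2  3  2  2  4  3  1  2  1  2  3  2
At index 4 the value is 3.

3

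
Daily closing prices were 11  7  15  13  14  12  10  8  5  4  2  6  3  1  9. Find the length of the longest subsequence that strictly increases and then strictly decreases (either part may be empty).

10

inc[i] = longest strictly increasing subsequence ending at i; dec[i] = longest strictly decreasing subsequence starting at i:
i:      1  2  3  4  5  6  7  8  9 10 11 12 13 14 15
a[i]:  11  7 15 13 14 12 10  8  5  4  2  6  3  1  9
inc:    1  1  2  2  3  2  2  2  1  1  1  2  2  1  3
dec:    7  5  9  8  8  7  6  5  4  3  2  3  2  1  1
Best peak at i=3 (value 15): inc=2, dec=9, length 2+9−1 = 10.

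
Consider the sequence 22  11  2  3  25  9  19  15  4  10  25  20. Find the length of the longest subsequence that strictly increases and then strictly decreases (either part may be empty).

6

inc[i] = longest strictly increasing subsequence ending at i; dec[i] = longest strictly decreasing subsequence starting at i:
i:      1  2  3  4  5  6  7  8  9 10 11 12
a[i]:  22 11  2  3 25  9 19 15  4 10 25 20
inc:    1  1  1  2  3  3  4  4  3  4  5  5
dec:    4  3  1  1  4  2  3  2  1  1  2  1
Best peak at i=5 (value 25): inc=3, dec=4, length 3+4−1 = 6.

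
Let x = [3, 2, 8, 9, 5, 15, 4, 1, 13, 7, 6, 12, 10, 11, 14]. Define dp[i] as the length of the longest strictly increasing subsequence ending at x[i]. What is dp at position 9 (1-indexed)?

dp[i] = 1 + max{dp[j] : j<i, x[j]<x[i]} (or 1 if no such j):
i:      1  2  3  4  5  6  7  8  9 10 11 12 13 14 15
x[i]:   3  2  8  9  5 15  4  1 13  7  6 12 10 11 14
dp:     1  1  2  3  2  4  2  1  4  3  3  4  4  5  6
At index 9 the value is 4.

4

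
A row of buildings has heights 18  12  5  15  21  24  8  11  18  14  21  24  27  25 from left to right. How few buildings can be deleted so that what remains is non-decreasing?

7

Fewest deletions = n − (longest non-decreasing subsequence).
Patience tails:
18 → extends → [18]
12 → replaces 18 → [12]
5 → replaces 12 → [5]
15 → extends → [5, 15]
21 → extends → [5, 15, 21]
24 → extends → [5, 15, 21, 24]
8 → replaces 15 → [5, 8, 21, 24]
11 → replaces 21 → [5, 8, 11, 24]
18 → replaces 24 → [5, 8, 11, 18]
14 → replaces 18 → [5, 8, 11, 14]
21 → extends → [5, 8, 11, 14, 21]
24 → extends → [5, 8, 11, 14, 21, 24]
27 → extends → [5, 8, 11, 14, 21, 24, 27]
25 → replaces 27 → [5, 8, 11, 14, 21, 24, 25]
Longest non-decreasing subsequence has length 7, so deletions = 14 − 7 = 7.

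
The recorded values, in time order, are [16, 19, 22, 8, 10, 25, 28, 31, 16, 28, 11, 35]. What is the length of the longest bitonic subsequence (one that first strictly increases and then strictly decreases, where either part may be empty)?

inc[i] = longest strictly increasing subsequence ending at i; dec[i] = longest strictly decreasing subsequence starting at i:
i:      1  2  3  4  5  6  7  8  9 10 11 12
a[i]:  16 19 22  8 10 25 28 31 16 28 11 35
inc:    1  2  3  1  2  4  5  6  3  5  3  7
dec:    2  3  3  1  1  3  3  3  2  2  1  1
Best peak at i=8 (value 31): inc=6, dec=3, length 6+3−1 = 8.

8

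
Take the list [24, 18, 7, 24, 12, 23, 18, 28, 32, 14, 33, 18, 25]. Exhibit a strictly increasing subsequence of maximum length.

7, 12, 23, 28, 32, 33

Patience tails give the LIS length; then backtrack through the dp parents:
24 → extends → [24]
18 → replaces 24 → [18]
7 → replaces 18 → [7]
24 → extends → [7, 24]
12 → replaces 24 → [7, 12]
23 → extends → [7, 12, 23]
18 → replaces 23 → [7, 12, 18]
28 → extends → [7, 12, 18, 28]
32 → extends → [7, 12, 18, 28, 32]
14 → replaces 18 → [7, 12, 14, 28, 32]
33 → extends → [7, 12, 14, 28, 32, 33]
18 → replaces 28 → [7, 12, 14, 18, 32, 33]
25 → replaces 32 → [7, 12, 14, 18, 25, 33]
Length 6; one witness is 7, 12, 23, 28, 32, 33.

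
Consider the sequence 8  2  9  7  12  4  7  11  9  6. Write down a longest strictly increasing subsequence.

Patience tails give the LIS length; then backtrack through the dp parents:
8 → extends → [8]
2 → replaces 8 → [2]
9 → extends → [2, 9]
7 → replaces 9 → [2, 7]
12 → extends → [2, 7, 12]
4 → replaces 7 → [2, 4, 12]
7 → replaces 12 → [2, 4, 7]
11 → extends → [2, 4, 7, 11]
9 → replaces 11 → [2, 4, 7, 9]
6 → replaces 7 → [2, 4, 6, 9]
Length 4; one witness is 2, 4, 7, 11.

2, 4, 7, 11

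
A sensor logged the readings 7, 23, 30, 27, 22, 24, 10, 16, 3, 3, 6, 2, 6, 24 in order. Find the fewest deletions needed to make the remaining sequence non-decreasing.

Fewest deletions = n − (longest non-decreasing subsequence).
Patience tails:
7 → extends → [7]
23 → extends → [7, 23]
30 → extends → [7, 23, 30]
27 → replaces 30 → [7, 23, 27]
22 → replaces 23 → [7, 22, 27]
24 → replaces 27 → [7, 22, 24]
10 → replaces 22 → [7, 10, 24]
16 → replaces 24 → [7, 10, 16]
3 → replaces 7 → [3, 10, 16]
3 → replaces 10 → [3, 3, 16]
6 → replaces 16 → [3, 3, 6]
2 → replaces 3 → [2, 3, 6]
6 → extends → [2, 3, 6, 6]
24 → extends → [2, 3, 6, 6, 24]
Longest non-decreasing subsequence has length 5, so deletions = 14 − 5 = 9.

9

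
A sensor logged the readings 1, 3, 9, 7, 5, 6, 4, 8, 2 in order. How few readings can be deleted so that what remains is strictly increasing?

Fewest deletions = n − (longest strictly increasing subsequence).
i:     1 2 3 4 5 6 7 8 9
a[i]:  1 3 9 7 5 6 4 8 2
dp:    1 2 3 3 3 4 3 5 2
max dp = 5, so deletions = 9 − 5 = 4.

4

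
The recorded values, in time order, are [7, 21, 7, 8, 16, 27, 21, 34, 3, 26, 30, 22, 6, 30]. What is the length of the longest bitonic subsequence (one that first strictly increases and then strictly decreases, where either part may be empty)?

8

inc[i] = longest strictly increasing subsequence ending at i; dec[i] = longest strictly decreasing subsequence starting at i:
i:      1  2  3  4  5  6  7  8  9 10 11 12 13 14
a[i]:   7 21  7  8 16 27 21 34  3 26 30 22  6 30
inc:    1  2  1  2  3  4  4  5  1  5  6  5  2  6
dec:    2  3  2  2  2  4  2  4  1  3  3  2  1  1
Best peak at i=8 (value 34): inc=5, dec=4, length 5+4−1 = 8.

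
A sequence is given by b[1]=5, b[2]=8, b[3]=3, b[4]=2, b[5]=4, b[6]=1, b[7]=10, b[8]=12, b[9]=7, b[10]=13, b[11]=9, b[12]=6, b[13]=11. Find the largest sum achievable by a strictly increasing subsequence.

Let S[i] be the best sum of a strictly increasing subsequence ending at i:
i:      1  2  3  4  5  6  7  8  9 10 11 12 13
b[i]:   5  8  3  2  4  1 10 12  7 13  9  6 11
S:      5 13  3  2  7  1 23 35 14 48 23 13 34
Maximum is 48 (e.g. 5 + 8 + 10 + 12 + 13).

48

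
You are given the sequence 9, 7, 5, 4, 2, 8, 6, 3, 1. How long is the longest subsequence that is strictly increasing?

2

Let dp[i] be the length of the longest such subsequence ending at index i:
i:     1 2 3 4 5 6 7 8 9
a[i]:  9 7 5 4 2 8 6 3 1
dp:    1 1 1 1 1 2 2 2 1
Maximum dp value is 2.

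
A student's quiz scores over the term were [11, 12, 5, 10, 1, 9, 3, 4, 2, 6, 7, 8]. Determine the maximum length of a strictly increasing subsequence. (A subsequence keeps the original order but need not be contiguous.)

Let dp[i] be the length of the longest such subsequence ending at index i:
i:      1  2  3  4  5  6  7  8  9 10 11 12
a[i]:  11 12  5 10  1  9  3  4  2  6  7  8
dp:     1  2  1  2  1  2  2  3  2  4  5  6
Maximum dp value is 6.

6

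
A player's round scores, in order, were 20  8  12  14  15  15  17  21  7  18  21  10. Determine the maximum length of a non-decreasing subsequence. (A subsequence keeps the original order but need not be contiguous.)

Track the smallest tail for each achievable length (allowing ties):
20 → extends → [20]
8 → replaces 20 → [8]
12 → extends → [8, 12]
14 → extends → [8, 12, 14]
15 → extends → [8, 12, 14, 15]
15 → extends → [8, 12, 14, 15, 15]
17 → extends → [8, 12, 14, 15, 15, 17]
21 → extends → [8, 12, 14, 15, 15, 17, 21]
7 → replaces 8 → [7, 12, 14, 15, 15, 17, 21]
18 → replaces 21 → [7, 12, 14, 15, 15, 17, 18]
21 → extends → [7, 12, 14, 15, 15, 17, 18, 21]
10 → replaces 12 → [7, 10, 14, 15, 15, 17, 18, 21]
Eight tails, so the longest non-decreasing subsequence has length 8 (e.g. 8, 12, 14, 15, 15, 17, 21, 21).

8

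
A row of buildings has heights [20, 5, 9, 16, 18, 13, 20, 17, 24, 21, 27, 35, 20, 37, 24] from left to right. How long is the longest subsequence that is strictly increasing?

Track the smallest tail for each achievable length (strict):
20 → extends → [20]
5 → replaces 20 → [5]
9 → extends → [5, 9]
16 → extends → [5, 9, 16]
18 → extends → [5, 9, 16, 18]
13 → replaces 16 → [5, 9, 13, 18]
20 → extends → [5, 9, 13, 18, 20]
17 → replaces 18 → [5, 9, 13, 17, 20]
24 → extends → [5, 9, 13, 17, 20, 24]
21 → replaces 24 → [5, 9, 13, 17, 20, 21]
27 → extends → [5, 9, 13, 17, 20, 21, 27]
35 → extends → [5, 9, 13, 17, 20, 21, 27, 35]
20 → already a tail → [5, 9, 13, 17, 20, 21, 27, 35]
37 → extends → [5, 9, 13, 17, 20, 21, 27, 35, 37]
24 → replaces 27 → [5, 9, 13, 17, 20, 21, 24, 35, 37]
Nine tails, so the longest strictly increasing subsequence has length 9 (e.g. 5, 9, 16, 18, 20, 24, 27, 35, 37).

9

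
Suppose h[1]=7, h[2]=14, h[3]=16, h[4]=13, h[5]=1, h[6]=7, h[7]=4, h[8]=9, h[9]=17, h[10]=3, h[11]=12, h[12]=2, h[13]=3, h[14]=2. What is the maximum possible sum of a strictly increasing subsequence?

Let S[i] be the best sum of a strictly increasing subsequence ending at i:
i:      1  2  3  4  5  6  7  8  9 10 11 12 13 14
h[i]:   7 14 16 13  1  7  4  9 17  3 12  2  3  2
S:      7 21 37 20  1  8  5 17 54  4 29  3  6  3
Maximum is 54 (e.g. 7 + 14 + 16 + 17).

54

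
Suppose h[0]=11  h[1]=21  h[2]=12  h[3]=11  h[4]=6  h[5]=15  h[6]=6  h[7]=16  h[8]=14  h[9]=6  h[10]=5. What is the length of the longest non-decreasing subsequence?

Let dp[i] be the length of the longest such subsequence ending at index i:
i:      0  1  2  3  4  5  6  7  8  9 10
h[i]:  11 21 12 11  6 15  6 16 14  6  5
dp:     1  2  2  2  1  3  2  4  3  3  1
Maximum dp value is 4.

4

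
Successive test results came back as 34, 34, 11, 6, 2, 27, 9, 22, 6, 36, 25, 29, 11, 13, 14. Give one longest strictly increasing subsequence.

6, 9, 22, 25, 29

Patience tails give the LIS length; then backtrack through the dp parents:
34 → extends → [34]
34 → already a tail → [34]
11 → replaces 34 → [11]
6 → replaces 11 → [6]
2 → replaces 6 → [2]
27 → extends → [2, 27]
9 → replaces 27 → [2, 9]
22 → extends → [2, 9, 22]
6 → replaces 9 → [2, 6, 22]
36 → extends → [2, 6, 22, 36]
25 → replaces 36 → [2, 6, 22, 25]
29 → extends → [2, 6, 22, 25, 29]
11 → replaces 22 → [2, 6, 11, 25, 29]
13 → replaces 25 → [2, 6, 11, 13, 29]
14 → replaces 29 → [2, 6, 11, 13, 14]
Length 5; one witness is 6, 9, 22, 25, 29.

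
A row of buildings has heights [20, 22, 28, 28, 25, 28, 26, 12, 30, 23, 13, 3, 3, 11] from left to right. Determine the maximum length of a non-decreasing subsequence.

Let dp[i] be the length of the longest such subsequence ending at index i:
i:      1  2  3  4  5  6  7  8  9 10 11 12 13 14
a[i]:  20 22 28 28 25 28 26 12 30 23 13  3  3 11
dp:     1  2  3  4  3  5  4  1  6  3  2  1  2  3
Maximum dp value is 6.

6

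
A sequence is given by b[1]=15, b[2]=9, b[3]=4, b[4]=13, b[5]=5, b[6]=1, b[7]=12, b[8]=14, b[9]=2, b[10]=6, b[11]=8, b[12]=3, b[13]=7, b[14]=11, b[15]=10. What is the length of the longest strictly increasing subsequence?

5

Let dp[i] be the length of the longest such subsequence ending at index i:
i:      1  2  3  4  5  6  7  8  9 10 11 12 13 14 15
b[i]:  15  9  4 13  5  1 12 14  2  6  8  3  7 11 10
dp:     1  1  1  2  2  1  3  4  2  3  4  3  4  5  5
Maximum dp value is 5.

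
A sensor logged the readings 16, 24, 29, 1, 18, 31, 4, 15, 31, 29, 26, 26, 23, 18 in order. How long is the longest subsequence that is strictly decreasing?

Negate each value so 'decreasing' becomes 'increasing', then run patience tails on the negated sequence:
-16 → extends → [-16]
-24 → replaces -16 → [-24]
-29 → replaces -24 → [-29]
-1 → extends → [-29, -1]
-18 → replaces -1 → [-29, -18]
-31 → replaces -29 → [-31, -18]
-4 → extends → [-31, -18, -4]
-15 → replaces -4 → [-31, -18, -15]
-31 → already a tail → [-31, -18, -15]
-29 → replaces -18 → [-31, -29, -15]
-26 → replaces -15 → [-31, -29, -26]
-26 → already a tail → [-31, -29, -26]
-23 → extends → [-31, -29, -26, -23]
-18 → extends → [-31, -29, -26, -23, -18]
Five tails, so the longest strictly decreasing subsequence of the original has length 5.

5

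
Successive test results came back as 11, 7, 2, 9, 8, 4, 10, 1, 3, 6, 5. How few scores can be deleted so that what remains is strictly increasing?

8

Fewest deletions = n − (longest strictly increasing subsequence).
Patience tails:
11 → extends → [11]
7 → replaces 11 → [7]
2 → replaces 7 → [2]
9 → extends → [2, 9]
8 → replaces 9 → [2, 8]
4 → replaces 8 → [2, 4]
10 → extends → [2, 4, 10]
1 → replaces 2 → [1, 4, 10]
3 → replaces 4 → [1, 3, 10]
6 → replaces 10 → [1, 3, 6]
5 → replaces 6 → [1, 3, 5]
Longest strictly increasing subsequence has length 3, so deletions = 11 − 3 = 8.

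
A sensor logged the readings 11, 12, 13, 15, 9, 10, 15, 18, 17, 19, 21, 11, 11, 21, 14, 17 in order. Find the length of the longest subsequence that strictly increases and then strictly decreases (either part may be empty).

8

inc[i] = longest strictly increasing subsequence ending at i; dec[i] = longest strictly decreasing subsequence starting at i:
i:      1  2  3  4  5  6  7  8  9 10 11 12 13 14 15 16
a[i]:  11 12 13 15  9 10 15 18 17 19 21 11 11 21 14 17
inc:    1  2  3  4  1  2  4  5  5  6  7  3  3  7  4  5
dec:    2  2  2  2  1  1  2  3  2  2  2  1  1  2  1  1
Best peak at i=11 (value 21): inc=7, dec=2, length 7+2−1 = 8.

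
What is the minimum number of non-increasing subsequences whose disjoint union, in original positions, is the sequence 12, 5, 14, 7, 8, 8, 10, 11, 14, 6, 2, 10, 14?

Place each on the leftmost legal pile:
12 → new pile 1 (tops now [12])
5 → pile 1 (tops now [5])
14 → new pile 2 (tops now [5, 14])
7 → pile 2 (tops now [5, 7])
8 → new pile 3 (tops now [5, 7, 8])
8 → pile 3 (tops now [5, 7, 8])
10 → new pile 4 (tops now [5, 7, 8, 10])
11 → new pile 5 (tops now [5, 7, 8, 10, 11])
14 → new pile 6 (tops now [5, 7, 8, 10, 11, 14])
6 → pile 2 (tops now [5, 6, 8, 10, 11, 14])
2 → pile 1 (tops now [2, 6, 8, 10, 11, 14])
10 → pile 4 (tops now [2, 6, 8, 10, 11, 14])
14 → pile 6 (tops now [2, 6, 8, 10, 11, 14])
Six piles.

6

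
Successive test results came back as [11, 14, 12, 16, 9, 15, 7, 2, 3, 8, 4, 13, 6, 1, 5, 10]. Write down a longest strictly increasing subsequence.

2, 3, 4, 6, 10

Patience tails give the LIS length; then backtrack through the dp parents:
11 → extends → [11]
14 → extends → [11, 14]
12 → replaces 14 → [11, 12]
16 → extends → [11, 12, 16]
9 → replaces 11 → [9, 12, 16]
15 → replaces 16 → [9, 12, 15]
7 → replaces 9 → [7, 12, 15]
2 → replaces 7 → [2, 12, 15]
3 → replaces 12 → [2, 3, 15]
8 → replaces 15 → [2, 3, 8]
4 → replaces 8 → [2, 3, 4]
13 → extends → [2, 3, 4, 13]
6 → replaces 13 → [2, 3, 4, 6]
1 → replaces 2 → [1, 3, 4, 6]
5 → replaces 6 → [1, 3, 4, 5]
10 → extends → [1, 3, 4, 5, 10]
Length 5; one witness is 2, 3, 4, 6, 10.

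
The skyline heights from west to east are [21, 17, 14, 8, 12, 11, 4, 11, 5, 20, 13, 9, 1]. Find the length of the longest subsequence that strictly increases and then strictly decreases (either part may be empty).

7

inc[i] = longest strictly increasing subsequence ending at i; dec[i] = longest strictly decreasing subsequence starting at i:
i:      1  2  3  4  5  6  7  8  9 10 11 12 13
a[i]:  21 17 14  8 12 11  4 11  5 20 13  9  1
inc:    1  1  1  1  2  2  1  2  2  3  3  3  1
dec:    7  6  5  3  4  3  2  3  2  4  3  2  1
Best peak at i=1 (value 21): inc=1, dec=7, length 1+7−1 = 7.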